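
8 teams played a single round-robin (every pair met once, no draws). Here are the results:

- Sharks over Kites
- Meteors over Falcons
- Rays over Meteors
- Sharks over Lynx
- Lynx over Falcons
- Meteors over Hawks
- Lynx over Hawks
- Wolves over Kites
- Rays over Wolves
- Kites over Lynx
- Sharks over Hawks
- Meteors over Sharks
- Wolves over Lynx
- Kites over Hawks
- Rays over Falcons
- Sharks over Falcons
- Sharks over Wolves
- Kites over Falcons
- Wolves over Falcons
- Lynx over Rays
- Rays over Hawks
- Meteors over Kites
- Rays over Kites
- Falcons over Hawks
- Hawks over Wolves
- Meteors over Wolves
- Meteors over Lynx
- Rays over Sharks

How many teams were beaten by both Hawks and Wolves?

Hawks beat: Wolves.
Wolves beat: Lynx, Kites, Falcons.
No one was beaten by both.

0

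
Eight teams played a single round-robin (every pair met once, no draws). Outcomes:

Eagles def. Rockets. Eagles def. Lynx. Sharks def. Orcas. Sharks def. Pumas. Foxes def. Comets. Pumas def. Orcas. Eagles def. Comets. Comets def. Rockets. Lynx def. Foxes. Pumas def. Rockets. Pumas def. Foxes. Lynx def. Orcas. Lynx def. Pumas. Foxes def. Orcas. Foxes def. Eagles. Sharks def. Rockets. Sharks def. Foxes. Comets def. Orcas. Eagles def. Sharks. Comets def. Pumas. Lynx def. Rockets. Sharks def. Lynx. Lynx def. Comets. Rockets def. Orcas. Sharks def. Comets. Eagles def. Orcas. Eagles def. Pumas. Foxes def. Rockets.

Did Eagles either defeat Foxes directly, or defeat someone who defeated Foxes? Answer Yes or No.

Yes

Eagles did not beat Foxes directly.
Eagles beat Comets, Lynx, Pumas, Orcas, Sharks, Rockets. Of those, Lynx beat Foxes.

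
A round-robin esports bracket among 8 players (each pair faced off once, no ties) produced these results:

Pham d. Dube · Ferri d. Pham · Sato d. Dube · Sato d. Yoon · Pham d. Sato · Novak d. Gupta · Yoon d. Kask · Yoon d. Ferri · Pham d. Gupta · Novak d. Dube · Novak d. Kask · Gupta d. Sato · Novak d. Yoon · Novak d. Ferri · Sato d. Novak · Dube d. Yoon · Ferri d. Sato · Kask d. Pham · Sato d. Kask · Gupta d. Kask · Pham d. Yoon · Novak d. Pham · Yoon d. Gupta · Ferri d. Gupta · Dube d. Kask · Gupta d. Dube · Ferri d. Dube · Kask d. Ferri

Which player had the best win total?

Win totals: Dube 2, Pham 4, Ferri 4, Gupta 3, Novak 6, Yoon 3, Kask 2, Sato 4.
Novak leads with 6 wins (next highest: 4).

Novak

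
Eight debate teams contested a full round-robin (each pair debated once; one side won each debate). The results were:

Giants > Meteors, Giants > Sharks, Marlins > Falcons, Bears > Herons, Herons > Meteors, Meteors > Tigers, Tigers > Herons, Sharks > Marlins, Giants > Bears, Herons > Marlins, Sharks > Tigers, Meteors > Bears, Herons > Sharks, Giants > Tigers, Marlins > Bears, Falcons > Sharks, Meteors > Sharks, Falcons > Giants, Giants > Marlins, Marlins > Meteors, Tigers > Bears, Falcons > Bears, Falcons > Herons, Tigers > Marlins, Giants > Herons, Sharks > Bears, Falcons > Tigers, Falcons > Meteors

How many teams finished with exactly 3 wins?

Win totals: Giants 6, Bears 1, Meteors 3, Herons 3, Sharks 3, Falcons 6, Tigers 3, Marlins 3.
Exactly 3: Meteors, Herons, Sharks, Tigers, Marlins — 5 teams.

5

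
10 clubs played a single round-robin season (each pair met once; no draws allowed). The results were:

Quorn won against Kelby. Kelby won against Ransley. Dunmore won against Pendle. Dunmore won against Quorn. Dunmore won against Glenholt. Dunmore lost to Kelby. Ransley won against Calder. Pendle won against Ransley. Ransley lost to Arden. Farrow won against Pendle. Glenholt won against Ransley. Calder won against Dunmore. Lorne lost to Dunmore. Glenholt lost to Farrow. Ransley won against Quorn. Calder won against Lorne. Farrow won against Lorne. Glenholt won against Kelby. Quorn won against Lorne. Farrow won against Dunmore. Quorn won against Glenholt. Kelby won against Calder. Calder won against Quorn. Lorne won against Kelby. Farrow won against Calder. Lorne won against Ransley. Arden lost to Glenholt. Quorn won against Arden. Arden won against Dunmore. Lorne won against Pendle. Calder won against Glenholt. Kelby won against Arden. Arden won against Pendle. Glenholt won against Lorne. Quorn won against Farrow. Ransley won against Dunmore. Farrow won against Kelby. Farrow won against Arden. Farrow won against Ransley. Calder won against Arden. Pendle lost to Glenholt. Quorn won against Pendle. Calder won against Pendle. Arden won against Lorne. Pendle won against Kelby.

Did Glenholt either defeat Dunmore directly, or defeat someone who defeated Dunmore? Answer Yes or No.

Glenholt did not beat Dunmore directly.
Glenholt beat Lorne, Pendle, Kelby, Ransley, Arden. Of those, Kelby beat Dunmore.

Yes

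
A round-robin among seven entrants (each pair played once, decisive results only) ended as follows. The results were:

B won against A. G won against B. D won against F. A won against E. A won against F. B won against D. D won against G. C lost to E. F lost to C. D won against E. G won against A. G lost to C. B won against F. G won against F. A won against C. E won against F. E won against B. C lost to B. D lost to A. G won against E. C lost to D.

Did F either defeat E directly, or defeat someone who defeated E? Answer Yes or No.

No

F did not beat E directly.
F beat no one, so there is no intermediate entrant.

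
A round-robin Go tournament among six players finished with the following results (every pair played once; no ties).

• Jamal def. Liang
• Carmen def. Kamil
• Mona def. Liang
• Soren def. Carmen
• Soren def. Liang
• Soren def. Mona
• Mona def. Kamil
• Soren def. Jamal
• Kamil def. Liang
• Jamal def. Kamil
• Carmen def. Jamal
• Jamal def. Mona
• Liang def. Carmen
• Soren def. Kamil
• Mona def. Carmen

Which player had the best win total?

Soren

Win totals: Liang 1, Soren 5, Jamal 3, Kamil 1, Carmen 2, Mona 3.
Soren leads with 5 wins (next highest: 3).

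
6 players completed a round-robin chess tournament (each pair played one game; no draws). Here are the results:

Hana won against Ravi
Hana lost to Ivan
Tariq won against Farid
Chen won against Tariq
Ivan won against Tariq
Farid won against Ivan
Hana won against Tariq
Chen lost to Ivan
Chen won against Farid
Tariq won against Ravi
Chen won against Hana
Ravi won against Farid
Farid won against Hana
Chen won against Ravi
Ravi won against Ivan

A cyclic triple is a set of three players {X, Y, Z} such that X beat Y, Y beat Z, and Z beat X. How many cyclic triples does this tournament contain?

Of the C(6,3) = 20 triples, the cyclic ones are: {Ravi, Chen, Ivan}; {Ravi, Hana, Ivan}; {Ravi, Hana, Farid}; {Ravi, Ivan, Tariq}; {Chen, Ivan, Farid}; {Hana, Tariq, Farid}; {Ivan, Tariq, Farid}.
That is 7.

7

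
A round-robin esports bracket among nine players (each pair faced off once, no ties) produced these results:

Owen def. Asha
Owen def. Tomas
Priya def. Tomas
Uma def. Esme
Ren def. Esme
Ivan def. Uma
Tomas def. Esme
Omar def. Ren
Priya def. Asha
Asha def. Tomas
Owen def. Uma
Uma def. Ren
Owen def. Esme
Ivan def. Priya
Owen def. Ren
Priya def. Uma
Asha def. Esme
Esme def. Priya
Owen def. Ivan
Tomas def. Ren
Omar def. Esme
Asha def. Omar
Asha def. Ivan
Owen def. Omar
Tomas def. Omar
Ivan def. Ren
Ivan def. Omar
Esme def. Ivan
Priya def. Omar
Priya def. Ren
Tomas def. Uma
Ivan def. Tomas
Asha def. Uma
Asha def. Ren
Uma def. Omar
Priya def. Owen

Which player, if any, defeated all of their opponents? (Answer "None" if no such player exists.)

Highest win total is Owen with 7 (out of 8 possible).
Owen lost to Priya, so no player went undefeated.

None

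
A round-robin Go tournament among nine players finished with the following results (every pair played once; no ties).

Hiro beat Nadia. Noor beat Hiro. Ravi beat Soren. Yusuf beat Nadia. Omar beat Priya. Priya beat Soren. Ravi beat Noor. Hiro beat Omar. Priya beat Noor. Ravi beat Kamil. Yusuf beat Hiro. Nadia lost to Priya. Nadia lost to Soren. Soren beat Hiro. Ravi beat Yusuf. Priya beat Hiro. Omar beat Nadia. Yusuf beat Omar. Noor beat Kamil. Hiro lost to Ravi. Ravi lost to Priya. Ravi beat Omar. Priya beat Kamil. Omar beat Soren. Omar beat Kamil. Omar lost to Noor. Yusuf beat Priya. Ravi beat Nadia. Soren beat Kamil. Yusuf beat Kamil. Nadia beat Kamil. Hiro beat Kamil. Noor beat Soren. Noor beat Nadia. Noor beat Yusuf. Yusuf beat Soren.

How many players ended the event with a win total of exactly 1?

1

Win totals: Nadia 1, Soren 3, Ravi 7, Hiro 3, Noor 6, Yusuf 6, Kamil 0, Omar 4, Priya 6.
Exactly 1: Nadia — 1 player.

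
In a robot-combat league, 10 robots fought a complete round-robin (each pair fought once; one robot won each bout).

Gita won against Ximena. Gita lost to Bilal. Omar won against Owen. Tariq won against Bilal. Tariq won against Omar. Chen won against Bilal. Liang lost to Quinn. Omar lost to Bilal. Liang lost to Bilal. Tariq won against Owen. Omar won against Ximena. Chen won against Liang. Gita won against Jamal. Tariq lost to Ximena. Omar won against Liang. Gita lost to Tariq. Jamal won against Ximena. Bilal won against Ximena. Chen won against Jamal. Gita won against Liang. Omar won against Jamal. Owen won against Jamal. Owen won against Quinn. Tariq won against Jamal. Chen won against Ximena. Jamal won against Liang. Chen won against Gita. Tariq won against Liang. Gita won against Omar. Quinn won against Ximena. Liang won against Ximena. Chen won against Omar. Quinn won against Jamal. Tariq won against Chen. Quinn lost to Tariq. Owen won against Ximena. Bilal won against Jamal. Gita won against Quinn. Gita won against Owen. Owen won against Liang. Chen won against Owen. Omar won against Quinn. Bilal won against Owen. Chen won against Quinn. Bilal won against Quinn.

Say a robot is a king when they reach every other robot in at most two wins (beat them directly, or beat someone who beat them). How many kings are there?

3

Omar cannot reach Gita, Bilal, Chen in two steps.
Gita cannot reach Bilal, Chen in two steps.
Bilal cannot reach Chen in two steps.
Quinn cannot reach Omar, Gita, Bilal, Chen, Owen in two steps.
Chen reaches everyone (king).
Owen cannot reach Omar, Gita, Bilal, Chen in two steps.
Liang cannot reach Omar, Gita, Bilal, Quinn, Chen, Owen, Jamal in two steps.
Tariq reaches everyone (king).
Ximena reaches everyone (king).
Jamal cannot reach Omar, Gita, Bilal, Quinn, Chen, Owen in two steps.
Kings: Chen, Tariq, Ximena — 3.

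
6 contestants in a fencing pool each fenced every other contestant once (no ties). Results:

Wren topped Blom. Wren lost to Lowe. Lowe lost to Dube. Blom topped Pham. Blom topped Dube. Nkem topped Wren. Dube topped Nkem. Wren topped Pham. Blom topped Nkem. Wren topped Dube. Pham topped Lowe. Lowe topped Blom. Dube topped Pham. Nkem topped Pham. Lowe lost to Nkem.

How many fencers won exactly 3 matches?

4

Win totals: Nkem 3, Wren 3, Blom 3, Lowe 2, Pham 1, Dube 3.
Exactly 3: Nkem, Wren, Blom, Dube — 4 fencers.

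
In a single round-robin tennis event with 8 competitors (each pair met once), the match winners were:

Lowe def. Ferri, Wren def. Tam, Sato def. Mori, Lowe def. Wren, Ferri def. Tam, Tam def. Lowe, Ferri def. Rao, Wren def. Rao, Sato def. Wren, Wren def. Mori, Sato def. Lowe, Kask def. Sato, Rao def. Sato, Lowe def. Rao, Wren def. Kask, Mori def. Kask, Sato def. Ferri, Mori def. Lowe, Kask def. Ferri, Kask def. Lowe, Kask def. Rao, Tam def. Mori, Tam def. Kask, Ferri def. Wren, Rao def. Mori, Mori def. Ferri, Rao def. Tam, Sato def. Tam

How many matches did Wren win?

4

Wren's results: beat Kask, Tam, Rao, Mori; lost to Lowe, Ferri, Sato.
That is 4 wins.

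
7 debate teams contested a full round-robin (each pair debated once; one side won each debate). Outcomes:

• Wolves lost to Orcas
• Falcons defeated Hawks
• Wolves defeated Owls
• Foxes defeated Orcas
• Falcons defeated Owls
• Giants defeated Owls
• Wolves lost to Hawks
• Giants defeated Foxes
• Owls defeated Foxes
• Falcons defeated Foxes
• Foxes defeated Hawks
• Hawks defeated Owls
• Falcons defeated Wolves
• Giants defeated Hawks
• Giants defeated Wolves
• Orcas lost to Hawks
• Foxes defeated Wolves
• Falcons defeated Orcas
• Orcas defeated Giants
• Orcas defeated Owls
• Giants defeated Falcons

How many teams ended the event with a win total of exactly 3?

3

Win totals: Hawks 3, Giants 5, Orcas 3, Owls 1, Falcons 5, Foxes 3, Wolves 1.
Exactly 3: Hawks, Orcas, Foxes — 3 teams.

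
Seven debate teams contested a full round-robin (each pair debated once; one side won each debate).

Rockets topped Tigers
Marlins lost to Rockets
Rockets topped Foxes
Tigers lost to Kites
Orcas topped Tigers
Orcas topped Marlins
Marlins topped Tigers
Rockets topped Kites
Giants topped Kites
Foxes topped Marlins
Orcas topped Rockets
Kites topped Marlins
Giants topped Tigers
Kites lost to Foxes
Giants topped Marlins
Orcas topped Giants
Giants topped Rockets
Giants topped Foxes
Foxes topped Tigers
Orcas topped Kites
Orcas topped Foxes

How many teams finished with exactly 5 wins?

Win totals: Tigers 0, Foxes 3, Rockets 4, Orcas 6, Marlins 1, Kites 2, Giants 5.
Exactly 5: Giants — 1 team.

1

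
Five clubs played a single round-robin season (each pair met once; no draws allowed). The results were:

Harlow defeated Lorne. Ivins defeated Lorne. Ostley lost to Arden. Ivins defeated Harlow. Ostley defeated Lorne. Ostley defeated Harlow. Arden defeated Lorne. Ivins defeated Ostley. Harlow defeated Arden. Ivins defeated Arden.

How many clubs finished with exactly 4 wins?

1

Win totals: Harlow 2, Lorne 0, Arden 2, Ostley 2, Ivins 4.
Exactly 4: Ivins — 1 club.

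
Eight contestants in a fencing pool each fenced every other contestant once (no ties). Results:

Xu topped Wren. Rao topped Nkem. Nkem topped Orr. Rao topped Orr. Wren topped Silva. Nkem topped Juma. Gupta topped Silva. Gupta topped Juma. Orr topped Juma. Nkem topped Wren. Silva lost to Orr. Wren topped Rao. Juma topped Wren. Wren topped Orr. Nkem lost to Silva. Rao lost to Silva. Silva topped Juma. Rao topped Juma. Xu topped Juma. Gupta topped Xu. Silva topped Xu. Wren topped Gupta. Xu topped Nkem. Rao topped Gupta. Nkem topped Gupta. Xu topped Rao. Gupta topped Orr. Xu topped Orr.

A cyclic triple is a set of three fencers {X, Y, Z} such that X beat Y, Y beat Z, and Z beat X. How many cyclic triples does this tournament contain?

15

Win totals: Juma 1, Xu 5, Wren 4, Gupta 4, Silva 4, Orr 2, Nkem 4, Rao 4.
A fencer with w wins dominates both others in C(w,2) triples; summing gives 0 + 10 + 6 + 6 + 6 + 1 + 6 + 6 = 41 transitive triples.
Total triples C(8,3) = 56, so cyclic triples = 56 − 41 = 15.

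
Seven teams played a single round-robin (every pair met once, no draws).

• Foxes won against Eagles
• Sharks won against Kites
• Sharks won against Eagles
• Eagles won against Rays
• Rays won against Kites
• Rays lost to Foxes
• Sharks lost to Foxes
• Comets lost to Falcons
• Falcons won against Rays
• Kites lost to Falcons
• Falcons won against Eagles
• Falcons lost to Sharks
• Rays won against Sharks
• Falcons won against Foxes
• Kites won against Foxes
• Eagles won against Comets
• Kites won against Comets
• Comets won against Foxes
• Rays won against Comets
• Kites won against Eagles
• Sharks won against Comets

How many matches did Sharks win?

4

Sharks' results: beat Eagles, Falcons, Comets, Kites; lost to Foxes, Rays.
That is 4 wins.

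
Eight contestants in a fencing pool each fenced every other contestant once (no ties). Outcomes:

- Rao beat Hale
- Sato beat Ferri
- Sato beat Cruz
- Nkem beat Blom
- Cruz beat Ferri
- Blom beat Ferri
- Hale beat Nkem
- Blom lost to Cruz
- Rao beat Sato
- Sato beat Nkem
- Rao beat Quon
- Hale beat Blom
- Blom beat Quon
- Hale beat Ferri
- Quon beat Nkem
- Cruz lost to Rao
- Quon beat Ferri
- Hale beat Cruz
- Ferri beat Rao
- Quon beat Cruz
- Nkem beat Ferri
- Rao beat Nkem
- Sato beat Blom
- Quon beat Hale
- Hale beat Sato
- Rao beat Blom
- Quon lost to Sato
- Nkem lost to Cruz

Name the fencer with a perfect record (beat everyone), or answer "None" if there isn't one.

Highest win total is Rao with 6 (out of 7 possible).
Rao lost to Ferri, so no fencer went undefeated.

None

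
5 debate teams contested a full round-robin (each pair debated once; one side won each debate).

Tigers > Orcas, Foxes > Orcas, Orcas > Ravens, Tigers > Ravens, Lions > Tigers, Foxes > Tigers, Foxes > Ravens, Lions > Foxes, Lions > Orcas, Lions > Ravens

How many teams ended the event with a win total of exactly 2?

1

Win totals: Tigers 2, Lions 4, Foxes 3, Ravens 0, Orcas 1.
Exactly 2: Tigers — 1 team.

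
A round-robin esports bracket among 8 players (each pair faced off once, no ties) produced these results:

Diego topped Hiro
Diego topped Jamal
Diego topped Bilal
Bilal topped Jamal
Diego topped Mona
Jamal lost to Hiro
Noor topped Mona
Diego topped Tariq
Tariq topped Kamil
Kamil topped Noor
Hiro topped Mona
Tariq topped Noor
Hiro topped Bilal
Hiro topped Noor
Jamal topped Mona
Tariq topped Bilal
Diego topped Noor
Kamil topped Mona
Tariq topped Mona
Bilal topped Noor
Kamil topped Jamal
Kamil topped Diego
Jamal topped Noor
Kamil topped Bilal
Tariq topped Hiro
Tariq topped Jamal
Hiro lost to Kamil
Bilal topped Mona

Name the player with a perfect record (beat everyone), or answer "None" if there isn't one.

None

Highest win total is Tariq with 6 (out of 7 possible).
Tariq lost to Diego, so no player went undefeated.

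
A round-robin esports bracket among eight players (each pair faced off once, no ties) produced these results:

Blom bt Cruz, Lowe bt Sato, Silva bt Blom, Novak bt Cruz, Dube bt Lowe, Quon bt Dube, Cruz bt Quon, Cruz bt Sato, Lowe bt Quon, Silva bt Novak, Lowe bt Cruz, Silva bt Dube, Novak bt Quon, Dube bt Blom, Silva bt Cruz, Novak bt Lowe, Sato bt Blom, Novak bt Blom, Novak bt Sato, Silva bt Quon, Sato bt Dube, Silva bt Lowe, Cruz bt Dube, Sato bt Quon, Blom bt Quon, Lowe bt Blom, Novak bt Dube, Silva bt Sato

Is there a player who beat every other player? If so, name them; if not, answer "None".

Silva has 7 wins out of 7 opponents — a perfect record.

Silva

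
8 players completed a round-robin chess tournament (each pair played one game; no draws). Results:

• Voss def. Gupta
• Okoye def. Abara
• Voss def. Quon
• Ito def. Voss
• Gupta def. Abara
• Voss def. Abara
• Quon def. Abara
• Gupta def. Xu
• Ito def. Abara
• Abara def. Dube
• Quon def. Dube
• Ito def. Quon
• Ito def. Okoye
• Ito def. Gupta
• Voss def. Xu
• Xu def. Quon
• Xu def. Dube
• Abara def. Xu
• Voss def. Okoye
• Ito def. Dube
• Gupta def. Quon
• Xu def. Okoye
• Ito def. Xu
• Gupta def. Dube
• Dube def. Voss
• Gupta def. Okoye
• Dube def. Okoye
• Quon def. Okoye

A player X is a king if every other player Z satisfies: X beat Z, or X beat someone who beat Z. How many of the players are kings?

1

Abara cannot reach Ito, Gupta in two steps.
Dube cannot reach Ito in two steps.
Okoye cannot reach Voss, Quon, Ito, Gupta in two steps.
Voss cannot reach Ito in two steps.
Quon cannot reach Ito, Gupta in two steps.
Xu cannot reach Ito, Gupta in two steps.
Ito reaches everyone (king).
Gupta cannot reach Ito in two steps.
Kings: Ito — 1.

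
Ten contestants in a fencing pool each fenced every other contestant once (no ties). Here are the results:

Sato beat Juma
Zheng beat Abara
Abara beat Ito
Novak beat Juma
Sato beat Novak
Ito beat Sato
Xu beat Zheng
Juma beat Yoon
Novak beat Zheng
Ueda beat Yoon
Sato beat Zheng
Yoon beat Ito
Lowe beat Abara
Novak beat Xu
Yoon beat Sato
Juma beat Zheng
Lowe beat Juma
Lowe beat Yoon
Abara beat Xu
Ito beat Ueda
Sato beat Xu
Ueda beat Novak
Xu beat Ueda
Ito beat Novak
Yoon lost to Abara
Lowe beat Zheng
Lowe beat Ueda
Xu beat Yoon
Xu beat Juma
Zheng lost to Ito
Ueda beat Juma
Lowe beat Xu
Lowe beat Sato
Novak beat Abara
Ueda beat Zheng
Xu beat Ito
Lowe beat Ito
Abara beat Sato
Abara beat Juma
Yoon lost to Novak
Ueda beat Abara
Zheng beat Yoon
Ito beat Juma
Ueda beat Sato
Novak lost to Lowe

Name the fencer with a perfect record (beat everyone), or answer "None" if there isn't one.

Lowe has 9 wins out of 9 opponents — a perfect record.

Lowe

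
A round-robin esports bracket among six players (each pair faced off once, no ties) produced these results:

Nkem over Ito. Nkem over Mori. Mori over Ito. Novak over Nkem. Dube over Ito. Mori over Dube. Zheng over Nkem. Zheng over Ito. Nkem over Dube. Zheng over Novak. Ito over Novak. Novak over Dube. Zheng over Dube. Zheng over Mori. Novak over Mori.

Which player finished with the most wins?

Zheng

Win totals: Mori 2, Ito 1, Novak 3, Nkem 3, Dube 1, Zheng 5.
Zheng leads with 5 wins (next highest: 3).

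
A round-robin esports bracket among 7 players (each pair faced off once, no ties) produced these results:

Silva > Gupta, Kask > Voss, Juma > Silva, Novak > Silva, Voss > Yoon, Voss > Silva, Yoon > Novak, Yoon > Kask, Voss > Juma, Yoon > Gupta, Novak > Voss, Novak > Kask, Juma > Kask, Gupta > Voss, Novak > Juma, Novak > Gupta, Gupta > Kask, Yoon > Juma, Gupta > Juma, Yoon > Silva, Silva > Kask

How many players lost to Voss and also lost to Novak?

Voss beat: Yoon, Silva, Juma.
Novak beat: Voss, Kask, Gupta, Silva, Juma.
Both beat: Silva, Juma — 2.

2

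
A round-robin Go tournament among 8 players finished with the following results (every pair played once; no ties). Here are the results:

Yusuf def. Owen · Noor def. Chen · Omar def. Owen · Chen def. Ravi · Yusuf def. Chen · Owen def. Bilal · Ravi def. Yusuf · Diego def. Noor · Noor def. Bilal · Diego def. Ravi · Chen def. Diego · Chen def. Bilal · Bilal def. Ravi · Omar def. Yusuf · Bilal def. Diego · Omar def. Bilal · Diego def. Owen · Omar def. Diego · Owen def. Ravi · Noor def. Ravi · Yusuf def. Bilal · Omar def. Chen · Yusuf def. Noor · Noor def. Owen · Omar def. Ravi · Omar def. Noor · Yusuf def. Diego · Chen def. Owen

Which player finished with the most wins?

Win totals: Bilal 2, Ravi 1, Noor 4, Yusuf 5, Chen 4, Diego 3, Omar 7, Owen 2.
Omar leads with 7 wins (next highest: 5).

Omar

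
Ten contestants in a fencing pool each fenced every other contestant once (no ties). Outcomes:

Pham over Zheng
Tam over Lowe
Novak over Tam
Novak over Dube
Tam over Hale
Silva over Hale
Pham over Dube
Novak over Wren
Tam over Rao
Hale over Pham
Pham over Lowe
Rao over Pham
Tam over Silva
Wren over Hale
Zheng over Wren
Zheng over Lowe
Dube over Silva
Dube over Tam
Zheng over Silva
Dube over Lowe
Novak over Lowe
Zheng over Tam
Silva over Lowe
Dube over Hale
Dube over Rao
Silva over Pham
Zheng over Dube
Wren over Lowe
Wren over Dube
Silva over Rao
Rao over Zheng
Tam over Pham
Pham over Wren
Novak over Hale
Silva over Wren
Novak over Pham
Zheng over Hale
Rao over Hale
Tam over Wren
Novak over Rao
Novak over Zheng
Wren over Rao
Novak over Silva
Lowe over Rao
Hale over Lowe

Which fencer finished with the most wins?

Novak

Win totals: Tam 6, Silva 5, Novak 9, Wren 4, Lowe 1, Hale 2, Dube 5, Pham 4, Rao 3, Zheng 6.
Novak leads with 9 wins (next highest: 6).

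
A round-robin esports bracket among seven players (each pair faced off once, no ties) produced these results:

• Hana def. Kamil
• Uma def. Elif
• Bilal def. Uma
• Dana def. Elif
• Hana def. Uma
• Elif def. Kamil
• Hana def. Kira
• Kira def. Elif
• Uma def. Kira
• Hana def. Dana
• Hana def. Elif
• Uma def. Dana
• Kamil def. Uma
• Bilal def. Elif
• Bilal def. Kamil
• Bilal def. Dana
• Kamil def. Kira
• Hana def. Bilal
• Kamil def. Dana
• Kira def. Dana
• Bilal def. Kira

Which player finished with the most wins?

Hana

Win totals: Kamil 3, Elif 1, Uma 3, Dana 1, Hana 6, Kira 2, Bilal 5.
Hana leads with 6 wins (next highest: 5).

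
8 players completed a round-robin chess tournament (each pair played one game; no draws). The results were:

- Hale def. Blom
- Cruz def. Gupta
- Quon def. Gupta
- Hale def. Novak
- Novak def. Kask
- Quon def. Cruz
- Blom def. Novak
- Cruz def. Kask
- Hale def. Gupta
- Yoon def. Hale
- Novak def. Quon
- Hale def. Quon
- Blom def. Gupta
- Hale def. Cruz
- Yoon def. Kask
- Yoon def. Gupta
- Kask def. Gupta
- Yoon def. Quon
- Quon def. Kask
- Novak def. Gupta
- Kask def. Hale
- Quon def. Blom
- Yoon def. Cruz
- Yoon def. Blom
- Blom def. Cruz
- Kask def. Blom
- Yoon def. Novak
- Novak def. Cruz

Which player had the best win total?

Yoon

Win totals: Gupta 0, Novak 4, Cruz 2, Hale 5, Quon 4, Kask 3, Yoon 7, Blom 3.
Yoon leads with 7 wins (next highest: 5).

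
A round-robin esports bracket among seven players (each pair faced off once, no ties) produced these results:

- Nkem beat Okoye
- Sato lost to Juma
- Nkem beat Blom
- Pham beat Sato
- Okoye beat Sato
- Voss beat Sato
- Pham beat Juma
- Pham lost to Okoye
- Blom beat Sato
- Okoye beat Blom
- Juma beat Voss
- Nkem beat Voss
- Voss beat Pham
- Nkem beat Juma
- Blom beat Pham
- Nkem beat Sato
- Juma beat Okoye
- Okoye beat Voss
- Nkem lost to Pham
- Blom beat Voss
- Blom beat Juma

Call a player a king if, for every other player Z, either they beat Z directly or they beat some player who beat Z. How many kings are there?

Okoye reaches everyone (king).
Blom reaches everyone (king).
Juma cannot reach Nkem in two steps.
Pham reaches everyone (king).
Nkem reaches everyone (king).
Voss cannot reach Okoye, Blom in two steps.
Sato cannot reach Okoye, Blom, Juma, Pham, Nkem, Voss in two steps.
Kings: Okoye, Blom, Pham, Nkem — 4.

4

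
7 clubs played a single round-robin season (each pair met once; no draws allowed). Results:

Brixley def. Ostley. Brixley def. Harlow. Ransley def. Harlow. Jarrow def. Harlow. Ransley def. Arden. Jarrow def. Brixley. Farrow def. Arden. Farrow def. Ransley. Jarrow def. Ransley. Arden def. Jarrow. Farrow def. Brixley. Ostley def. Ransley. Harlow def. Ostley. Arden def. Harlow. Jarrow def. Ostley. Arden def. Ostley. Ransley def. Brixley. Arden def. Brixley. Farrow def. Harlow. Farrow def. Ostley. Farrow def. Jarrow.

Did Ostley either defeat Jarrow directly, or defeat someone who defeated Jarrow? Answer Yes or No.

No

Ostley did not beat Jarrow directly.
Ostley beat Ransley, but each of them lost to Jarrow. No two-step path.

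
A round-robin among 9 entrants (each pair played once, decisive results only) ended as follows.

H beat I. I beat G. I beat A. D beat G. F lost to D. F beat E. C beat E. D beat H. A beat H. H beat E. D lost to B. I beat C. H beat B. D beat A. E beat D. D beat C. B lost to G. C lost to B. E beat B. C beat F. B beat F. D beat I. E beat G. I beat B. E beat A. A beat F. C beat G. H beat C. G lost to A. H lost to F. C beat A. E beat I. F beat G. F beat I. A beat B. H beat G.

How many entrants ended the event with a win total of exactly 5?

Win totals: A 4, B 3, C 4, D 6, E 5, F 4, G 1, H 5, I 4.
Exactly 5: E, H — 2 entrants.

2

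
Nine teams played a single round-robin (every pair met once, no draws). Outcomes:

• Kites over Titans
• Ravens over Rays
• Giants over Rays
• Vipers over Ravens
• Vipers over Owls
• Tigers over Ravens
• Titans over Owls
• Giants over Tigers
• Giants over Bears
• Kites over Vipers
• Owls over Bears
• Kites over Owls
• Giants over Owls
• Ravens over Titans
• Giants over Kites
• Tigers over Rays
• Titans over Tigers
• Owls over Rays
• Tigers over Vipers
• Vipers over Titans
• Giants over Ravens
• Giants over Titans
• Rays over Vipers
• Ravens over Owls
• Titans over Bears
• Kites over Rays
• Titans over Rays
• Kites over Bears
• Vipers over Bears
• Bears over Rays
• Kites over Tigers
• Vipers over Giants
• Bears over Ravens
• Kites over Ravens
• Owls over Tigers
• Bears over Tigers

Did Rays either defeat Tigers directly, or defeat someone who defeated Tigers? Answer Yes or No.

No

Rays did not beat Tigers directly.
Rays beat Vipers, but each of them lost to Tigers. No two-step path.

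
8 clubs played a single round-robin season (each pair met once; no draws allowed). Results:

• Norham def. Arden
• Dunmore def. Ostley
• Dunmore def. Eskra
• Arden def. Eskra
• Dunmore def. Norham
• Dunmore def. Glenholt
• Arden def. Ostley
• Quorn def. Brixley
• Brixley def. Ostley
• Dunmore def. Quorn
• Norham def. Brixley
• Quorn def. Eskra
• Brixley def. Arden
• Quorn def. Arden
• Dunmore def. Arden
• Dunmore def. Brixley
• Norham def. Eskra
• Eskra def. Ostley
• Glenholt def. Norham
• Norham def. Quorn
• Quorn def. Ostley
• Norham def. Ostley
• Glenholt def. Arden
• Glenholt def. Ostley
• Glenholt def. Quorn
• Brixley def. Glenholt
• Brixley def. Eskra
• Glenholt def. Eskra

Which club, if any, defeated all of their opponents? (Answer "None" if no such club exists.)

Dunmore

Dunmore has 7 wins out of 7 opponents — a perfect record.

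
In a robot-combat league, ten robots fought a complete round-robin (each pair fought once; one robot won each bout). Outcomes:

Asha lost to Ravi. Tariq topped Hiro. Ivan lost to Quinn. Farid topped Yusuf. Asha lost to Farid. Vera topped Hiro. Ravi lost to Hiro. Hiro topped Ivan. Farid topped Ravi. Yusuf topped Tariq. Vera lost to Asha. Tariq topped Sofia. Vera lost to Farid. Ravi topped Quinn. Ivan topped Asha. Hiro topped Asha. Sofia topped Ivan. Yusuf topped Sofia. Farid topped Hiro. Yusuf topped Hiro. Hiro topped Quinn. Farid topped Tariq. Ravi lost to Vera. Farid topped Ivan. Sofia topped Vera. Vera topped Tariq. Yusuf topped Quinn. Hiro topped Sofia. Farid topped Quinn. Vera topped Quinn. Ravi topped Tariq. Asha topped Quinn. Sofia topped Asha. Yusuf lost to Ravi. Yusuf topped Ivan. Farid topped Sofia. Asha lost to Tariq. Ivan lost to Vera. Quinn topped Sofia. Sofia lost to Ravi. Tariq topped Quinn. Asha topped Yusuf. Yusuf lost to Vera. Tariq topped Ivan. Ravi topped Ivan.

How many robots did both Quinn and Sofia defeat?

1

Quinn beat: Ivan, Sofia.
Sofia beat: Vera, Ivan, Asha.
Both beat: Ivan — 1.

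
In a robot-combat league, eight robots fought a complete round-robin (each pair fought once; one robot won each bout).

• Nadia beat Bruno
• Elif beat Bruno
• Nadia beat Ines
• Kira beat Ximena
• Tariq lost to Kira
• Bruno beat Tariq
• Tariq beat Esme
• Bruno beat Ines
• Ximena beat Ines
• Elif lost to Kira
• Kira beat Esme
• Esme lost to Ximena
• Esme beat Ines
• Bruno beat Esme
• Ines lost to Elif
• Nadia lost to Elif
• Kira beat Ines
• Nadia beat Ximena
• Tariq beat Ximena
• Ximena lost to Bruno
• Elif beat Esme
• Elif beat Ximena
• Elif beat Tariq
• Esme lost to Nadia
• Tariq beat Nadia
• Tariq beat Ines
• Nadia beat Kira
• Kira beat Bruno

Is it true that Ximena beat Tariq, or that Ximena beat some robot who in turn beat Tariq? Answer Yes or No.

Ximena did not beat Tariq directly.
Ximena beat Esme, Ines, but each of them lost to Tariq. No two-step path.

No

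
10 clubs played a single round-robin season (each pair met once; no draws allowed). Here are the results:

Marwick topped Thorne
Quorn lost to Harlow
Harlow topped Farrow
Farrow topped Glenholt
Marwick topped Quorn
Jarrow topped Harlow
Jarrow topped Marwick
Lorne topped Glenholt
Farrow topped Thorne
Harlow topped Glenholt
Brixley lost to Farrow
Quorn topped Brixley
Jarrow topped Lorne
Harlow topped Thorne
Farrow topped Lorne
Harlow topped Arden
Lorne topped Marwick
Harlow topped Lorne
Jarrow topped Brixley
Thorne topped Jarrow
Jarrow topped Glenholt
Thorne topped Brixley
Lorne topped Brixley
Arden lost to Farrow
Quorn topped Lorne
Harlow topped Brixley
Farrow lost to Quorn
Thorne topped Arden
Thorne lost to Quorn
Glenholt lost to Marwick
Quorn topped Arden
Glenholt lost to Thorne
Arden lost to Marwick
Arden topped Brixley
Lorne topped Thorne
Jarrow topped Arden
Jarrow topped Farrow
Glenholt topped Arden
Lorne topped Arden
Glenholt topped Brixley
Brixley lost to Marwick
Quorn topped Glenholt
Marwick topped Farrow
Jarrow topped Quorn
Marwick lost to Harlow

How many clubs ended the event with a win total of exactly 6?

Win totals: Harlow 8, Glenholt 2, Farrow 5, Thorne 4, Marwick 6, Lorne 5, Jarrow 8, Quorn 6, Arden 1, Brixley 0.
Exactly 6: Marwick, Quorn — 2 clubs.

2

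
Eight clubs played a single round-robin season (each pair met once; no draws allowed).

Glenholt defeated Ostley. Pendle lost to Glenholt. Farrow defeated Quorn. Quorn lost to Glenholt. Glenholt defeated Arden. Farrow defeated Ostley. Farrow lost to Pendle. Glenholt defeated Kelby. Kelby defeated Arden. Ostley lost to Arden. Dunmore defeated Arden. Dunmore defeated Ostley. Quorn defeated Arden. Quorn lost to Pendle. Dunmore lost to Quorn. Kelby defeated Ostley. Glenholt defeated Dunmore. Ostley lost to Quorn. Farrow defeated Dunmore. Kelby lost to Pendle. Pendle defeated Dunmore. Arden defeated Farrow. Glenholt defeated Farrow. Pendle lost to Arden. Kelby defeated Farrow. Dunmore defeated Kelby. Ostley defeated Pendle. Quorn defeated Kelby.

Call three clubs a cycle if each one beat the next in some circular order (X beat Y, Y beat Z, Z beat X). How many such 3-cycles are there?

Win totals: Quorn 4, Farrow 3, Kelby 3, Arden 3, Glenholt 7, Dunmore 3, Ostley 1, Pendle 4.
A club with w wins dominates both others in C(w,2) triples; summing gives 6 + 3 + 3 + 3 + 21 + 3 + 0 + 6 = 45 transitive triples.
Total triples C(8,3) = 56, so cyclic triples = 56 − 45 = 11.

11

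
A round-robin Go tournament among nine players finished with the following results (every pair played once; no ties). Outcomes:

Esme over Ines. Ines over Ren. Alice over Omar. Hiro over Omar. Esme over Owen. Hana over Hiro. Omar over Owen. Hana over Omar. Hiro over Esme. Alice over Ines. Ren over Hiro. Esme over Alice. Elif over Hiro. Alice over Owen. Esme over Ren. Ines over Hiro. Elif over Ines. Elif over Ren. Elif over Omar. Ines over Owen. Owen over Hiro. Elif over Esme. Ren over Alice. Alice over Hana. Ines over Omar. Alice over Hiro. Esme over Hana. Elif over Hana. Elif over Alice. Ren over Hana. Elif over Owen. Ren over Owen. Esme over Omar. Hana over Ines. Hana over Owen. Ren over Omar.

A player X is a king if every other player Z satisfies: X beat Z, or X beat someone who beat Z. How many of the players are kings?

Omar cannot reach Esme, Alice, Ines, Elif, Hana, Ren in two steps.
Esme cannot reach Elif in two steps.
Alice cannot reach Elif in two steps.
Ines cannot reach Elif in two steps.
Elif reaches everyone (king).
Owen cannot reach Alice, Ines, Elif, Hana, Ren in two steps.
Hana cannot reach Alice, Elif in two steps.
Hiro cannot reach Elif in two steps.
Ren cannot reach Elif in two steps.
Kings: Elif — 1.

1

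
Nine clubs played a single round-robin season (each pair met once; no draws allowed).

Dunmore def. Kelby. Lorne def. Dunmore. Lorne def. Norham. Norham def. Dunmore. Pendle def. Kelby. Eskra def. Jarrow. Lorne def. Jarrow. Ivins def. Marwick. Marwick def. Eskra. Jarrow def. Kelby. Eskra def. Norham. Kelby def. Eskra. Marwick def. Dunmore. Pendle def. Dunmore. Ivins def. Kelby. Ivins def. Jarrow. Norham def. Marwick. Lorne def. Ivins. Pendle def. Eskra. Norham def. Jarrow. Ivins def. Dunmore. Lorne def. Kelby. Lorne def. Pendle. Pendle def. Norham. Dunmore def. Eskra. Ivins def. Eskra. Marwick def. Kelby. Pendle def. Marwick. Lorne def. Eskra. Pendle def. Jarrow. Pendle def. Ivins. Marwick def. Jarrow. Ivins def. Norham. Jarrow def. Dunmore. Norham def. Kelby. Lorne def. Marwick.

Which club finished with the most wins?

Win totals: Eskra 2, Jarrow 2, Norham 4, Kelby 1, Ivins 6, Dunmore 2, Marwick 4, Lorne 8, Pendle 7.
Lorne leads with 8 wins (next highest: 7).

Lorne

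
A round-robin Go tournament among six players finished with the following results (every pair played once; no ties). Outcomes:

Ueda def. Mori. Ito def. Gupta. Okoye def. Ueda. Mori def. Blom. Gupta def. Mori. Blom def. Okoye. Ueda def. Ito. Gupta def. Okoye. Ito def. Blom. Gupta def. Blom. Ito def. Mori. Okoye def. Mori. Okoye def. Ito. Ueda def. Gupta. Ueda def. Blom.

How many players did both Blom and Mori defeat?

0

Blom beat: Okoye.
Mori beat: Blom.
No one was beaten by both.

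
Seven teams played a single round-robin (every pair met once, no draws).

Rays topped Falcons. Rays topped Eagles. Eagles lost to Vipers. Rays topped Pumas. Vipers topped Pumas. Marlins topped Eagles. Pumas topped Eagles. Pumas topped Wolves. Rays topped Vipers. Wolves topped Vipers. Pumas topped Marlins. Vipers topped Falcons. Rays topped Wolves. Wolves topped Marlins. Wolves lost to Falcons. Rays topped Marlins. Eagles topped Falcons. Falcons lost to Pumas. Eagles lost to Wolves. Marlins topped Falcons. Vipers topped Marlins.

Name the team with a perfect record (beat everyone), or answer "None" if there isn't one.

Rays has 6 wins out of 6 opponents — a perfect record.

Rays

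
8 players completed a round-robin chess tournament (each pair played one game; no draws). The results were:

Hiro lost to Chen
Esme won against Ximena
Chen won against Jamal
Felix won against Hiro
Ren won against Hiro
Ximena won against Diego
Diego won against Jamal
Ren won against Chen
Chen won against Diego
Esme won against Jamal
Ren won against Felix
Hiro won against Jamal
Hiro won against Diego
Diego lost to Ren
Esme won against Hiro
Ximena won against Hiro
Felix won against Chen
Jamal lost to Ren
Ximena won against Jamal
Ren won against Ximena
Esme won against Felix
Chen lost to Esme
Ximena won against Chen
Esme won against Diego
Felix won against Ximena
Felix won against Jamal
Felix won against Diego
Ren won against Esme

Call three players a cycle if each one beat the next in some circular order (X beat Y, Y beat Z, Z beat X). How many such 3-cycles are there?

Win totals: Ximena 4, Diego 1, Hiro 2, Ren 7, Felix 5, Esme 6, Chen 3, Jamal 0.
A player with w wins dominates both others in C(w,2) triples; summing gives 6 + 0 + 1 + 21 + 10 + 15 + 3 + 0 = 56 transitive triples.
Total triples C(8,3) = 56, so cyclic triples = 56 − 56 = 0.

0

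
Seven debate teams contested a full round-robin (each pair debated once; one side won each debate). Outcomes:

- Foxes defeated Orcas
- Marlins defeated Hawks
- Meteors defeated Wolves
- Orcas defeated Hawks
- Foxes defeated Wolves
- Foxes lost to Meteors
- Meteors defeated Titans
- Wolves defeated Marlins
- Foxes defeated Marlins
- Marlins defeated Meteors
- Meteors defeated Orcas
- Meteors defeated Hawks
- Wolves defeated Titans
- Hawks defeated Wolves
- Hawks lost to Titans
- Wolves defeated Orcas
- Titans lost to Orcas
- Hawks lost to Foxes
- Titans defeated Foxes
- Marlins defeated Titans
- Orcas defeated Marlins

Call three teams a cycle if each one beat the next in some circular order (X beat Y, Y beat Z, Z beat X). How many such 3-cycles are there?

9

Win totals: Wolves 3, Foxes 4, Hawks 1, Marlins 3, Meteors 5, Orcas 3, Titans 2.
A team with w wins dominates both others in C(w,2) triples; summing gives 3 + 6 + 0 + 3 + 10 + 3 + 1 = 26 transitive triples.
Total triples C(7,3) = 35, so cyclic triples = 35 − 26 = 9.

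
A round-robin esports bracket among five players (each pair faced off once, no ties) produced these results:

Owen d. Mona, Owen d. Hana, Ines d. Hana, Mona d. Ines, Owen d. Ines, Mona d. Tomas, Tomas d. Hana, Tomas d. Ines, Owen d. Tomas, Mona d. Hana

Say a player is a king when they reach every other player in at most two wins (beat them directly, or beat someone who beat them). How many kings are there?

1

Hana cannot reach Tomas, Mona, Ines, Owen in two steps.
Tomas cannot reach Mona, Owen in two steps.
Mona cannot reach Owen in two steps.
Ines cannot reach Tomas, Mona, Owen in two steps.
Owen reaches everyone (king).
Kings: Owen — 1.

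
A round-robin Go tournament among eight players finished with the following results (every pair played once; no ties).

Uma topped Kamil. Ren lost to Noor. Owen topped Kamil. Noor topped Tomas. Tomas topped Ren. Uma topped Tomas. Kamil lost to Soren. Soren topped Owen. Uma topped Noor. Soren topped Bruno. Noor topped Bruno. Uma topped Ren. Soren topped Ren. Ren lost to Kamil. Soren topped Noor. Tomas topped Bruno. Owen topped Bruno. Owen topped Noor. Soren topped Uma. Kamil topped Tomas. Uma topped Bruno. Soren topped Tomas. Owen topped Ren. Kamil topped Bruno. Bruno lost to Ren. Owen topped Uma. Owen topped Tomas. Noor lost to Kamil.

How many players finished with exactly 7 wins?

1

Win totals: Bruno 0, Ren 1, Uma 5, Noor 3, Soren 7, Tomas 2, Kamil 4, Owen 6.
Exactly 7: Soren — 1 player.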